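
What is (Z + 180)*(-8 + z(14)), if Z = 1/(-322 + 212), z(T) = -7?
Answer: -59397/22 ≈ -2699.9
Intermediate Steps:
Z = -1/110 (Z = 1/(-110) = -1/110 ≈ -0.0090909)
(Z + 180)*(-8 + z(14)) = (-1/110 + 180)*(-8 - 7) = (19799/110)*(-15) = -59397/22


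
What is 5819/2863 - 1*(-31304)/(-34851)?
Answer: 113174617/99778413 ≈ 1.1343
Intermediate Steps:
5819/2863 - 1*(-31304)/(-34851) = 5819*(1/2863) + 31304*(-1/34851) = 5819/2863 - 31304/34851 = 113174617/99778413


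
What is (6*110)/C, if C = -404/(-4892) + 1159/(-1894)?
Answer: -509599640/408721 ≈ -1246.8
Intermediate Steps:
C = -1226163/2316362 (C = -404*(-1/4892) + 1159*(-1/1894) = 101/1223 - 1159/1894 = -1226163/2316362 ≈ -0.52935)
(6*110)/C = (6*110)/(-1226163/2316362) = 660*(-2316362/1226163) = -509599640/408721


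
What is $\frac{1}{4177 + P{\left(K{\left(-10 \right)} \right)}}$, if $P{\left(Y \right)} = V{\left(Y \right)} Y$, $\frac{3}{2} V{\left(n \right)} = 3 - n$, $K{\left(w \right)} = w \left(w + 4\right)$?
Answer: $\frac{1}{1897} \approx 0.00052715$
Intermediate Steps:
$K{\left(w \right)} = w \left(4 + w\right)$
$V{\left(n \right)} = 2 - \frac{2 n}{3}$ ($V{\left(n \right)} = \frac{2 \left(3 - n\right)}{3} = 2 - \frac{2 n}{3}$)
$P{\left(Y \right)} = Y \left(2 - \frac{2 Y}{3}\right)$ ($P{\left(Y \right)} = \left(2 - \frac{2 Y}{3}\right) Y = Y \left(2 - \frac{2 Y}{3}\right)$)
$\frac{1}{4177 + P{\left(K{\left(-10 \right)} \right)}} = \frac{1}{4177 + \frac{2 \left(- 10 \left(4 - 10\right)\right) \left(3 - - 10 \left(4 - 10\right)\right)}{3}} = \frac{1}{4177 + \frac{2 \left(\left(-10\right) \left(-6\right)\right) \left(3 - \left(-10\right) \left(-6\right)\right)}{3}} = \frac{1}{4177 + \frac{2}{3} \cdot 60 \left(3 - 60\right)} = \frac{1}{4177 + \frac{2}{3} \cdot 60 \left(-57\right)} = \frac{1}{4177 - 2280} = \frac{1}{1897}$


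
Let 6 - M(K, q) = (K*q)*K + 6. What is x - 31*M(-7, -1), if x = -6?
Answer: -1525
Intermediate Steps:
M(K, q) = -q*K**2 (M(K, q) = 6 - ((K*q)*K + 6) = 6 - (q*K**2 + 6) = 6 - (6 + q*K**2) = 6 + (-6 - q*K**2) = -q*K**2)
x - 31*M(-7, -1) = -6 - (-31)*(-1)*(-7)**2 = -6 - (-31)*(-1)*49 = -6 - 31*49 = -6 - 1519 = -1525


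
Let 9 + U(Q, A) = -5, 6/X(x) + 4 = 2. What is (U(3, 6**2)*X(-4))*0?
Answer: 0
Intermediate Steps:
X(x) = -3 (X(x) = 6/(-4 + 2) = 6/(-2) = 6*(-1/2) = -3)
U(Q, A) = -14 (U(Q, A) = -9 - 5 = -14)
(U(3, 6**2)*X(-4))*0 = -14*(-3)*0 = 42*0 = 0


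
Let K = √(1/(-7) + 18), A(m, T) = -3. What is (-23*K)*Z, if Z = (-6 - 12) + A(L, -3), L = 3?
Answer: 345*√35 ≈ 2041.0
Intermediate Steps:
K = 5*√35/7 (K = √(-⅐ + 18) = √(125/7) = 5*√35/7 ≈ 4.2258)
Z = -21 (Z = (-6 - 12) - 3 = -18 - 3 = -21)
(-23*K)*Z = -115*√35/7*(-21) = 345*√35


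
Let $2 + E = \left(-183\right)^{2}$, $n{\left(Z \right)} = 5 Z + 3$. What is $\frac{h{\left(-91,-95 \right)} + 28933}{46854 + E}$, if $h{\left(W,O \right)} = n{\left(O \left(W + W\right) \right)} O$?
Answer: $- \frac{8184102}{80341} \approx -101.87$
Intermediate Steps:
$n{\left(Z \right)} = 3 + 5 Z$
$E = 33487$ ($E = -2 + \left(-183\right)^{2} = -2 + 33489 = 33487$)
$h{\left(W,O \right)} = O \left(3 + 10 O W\right)$ ($h{\left(W,O \right)} = \left(3 + 5 O \left(W + W\right)\right) O = \left(3 + 5 O 2 W\right) O = \left(3 + 5 \cdot 2 O W\right) O = \left(3 + 10 O W\right) O = O \left(3 + 10 O W\right)$)
$\frac{h{\left(-91,-95 \right)} + 28933}{46854 + E} = \frac{- 95 \left(3 + 10 \left(-95\right) \left(-91\right)\right) + 28933}{46854 + 33487} = \frac{- 95 \left(3 + 86450\right) + 28933}{80341} = \left(\left(-95\right) 86453 + 28933\right) \frac{1}{80341} = \left(-8213035 + 28933\right) \frac{1}{80341} = \left(-8184102\right) \frac{1}{80341} = - \frac{8184102}{80341}$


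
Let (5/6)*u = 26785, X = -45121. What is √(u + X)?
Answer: I*√12979 ≈ 113.93*I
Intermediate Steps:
u = 32142 (u = (6/5)*26785 = 32142)
√(u + X) = √(32142 - 45121) = √(-12979) = I*√12979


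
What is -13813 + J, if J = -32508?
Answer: -46321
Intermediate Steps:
-13813 + J = -13813 - 32508 = -46321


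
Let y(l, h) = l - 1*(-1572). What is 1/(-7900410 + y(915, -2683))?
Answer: -1/7897923 ≈ -1.2662e-7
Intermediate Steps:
y(l, h) = 1572 + l (y(l, h) = l + 1572 = 1572 + l)
1/(-7900410 + y(915, -2683)) = 1/(-7900410 + (1572 + 915)) = 1/(-7900410 + 2487) = 1/(-7897923) = -1/7897923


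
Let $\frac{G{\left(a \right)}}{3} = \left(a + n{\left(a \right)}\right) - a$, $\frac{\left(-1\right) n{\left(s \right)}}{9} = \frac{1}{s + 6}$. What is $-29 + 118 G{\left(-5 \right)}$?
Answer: $-3215$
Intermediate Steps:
$n{\left(s \right)} = - \frac{9}{6 + s}$ ($n{\left(s \right)} = - \frac{9}{s + 6} = - \frac{9}{6 + s}$)
$G{\left(a \right)} = - \frac{27}{6 + a}$ ($G{\left(a \right)} = 3 \left(\left(a - \frac{9}{6 + a}\right) - a\right) = 3 \left(- \frac{9}{6 + a}\right) = - \frac{27}{6 + a}$)
$-29 + 118 G{\left(-5 \right)} = -29 + 118 \left(- \frac{27}{6 - 5}\right) = -29 + 118 \left(- \frac{27}{1}\right) = -29 + 118 \left(\left(-27\right) 1\right) = -29 + 118 \left(-27\right) = -29 - 3186 = -3215$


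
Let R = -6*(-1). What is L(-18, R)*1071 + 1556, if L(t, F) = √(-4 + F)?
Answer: 1556 + 1071*√2 ≈ 3070.6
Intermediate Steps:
R = 6
L(-18, R)*1071 + 1556 = √(-4 + 6)*1071 + 1556 = √2*1071 + 1556 = 1071*√2 + 1556 = 1556 + 1071*√2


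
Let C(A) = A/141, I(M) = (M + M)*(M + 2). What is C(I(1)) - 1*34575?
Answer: -1625023/47 ≈ -34575.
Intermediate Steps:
I(M) = 2*M*(2 + M) (I(M) = (2*M)*(2 + M) = 2*M*(2 + M))
C(A) = A/141 (C(A) = A*(1/141) = A/141)
C(I(1)) - 1*34575 = (2*1*(2 + 1))/141 - 1*34575 = (2*1*3)/141 - 34575 = (1/141)*6 - 34575 = 2/47 - 34575 = -1625023/47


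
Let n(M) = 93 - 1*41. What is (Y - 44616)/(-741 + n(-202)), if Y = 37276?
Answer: 7340/689 ≈ 10.653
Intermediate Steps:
n(M) = 52 (n(M) = 93 - 41 = 52)
(Y - 44616)/(-741 + n(-202)) = (37276 - 44616)/(-741 + 52) = -7340/(-689) = -7340*(-1/689) = 7340/689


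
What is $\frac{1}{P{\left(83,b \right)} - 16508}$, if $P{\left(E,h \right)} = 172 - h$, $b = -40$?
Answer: $- \frac{1}{16296} \approx -6.1365 \cdot 10^{-5}$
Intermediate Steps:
$\frac{1}{P{\left(83,b \right)} - 16508} = \frac{1}{\left(172 - -40\right) - 16508} = \frac{1}{\left(172 + 40\right) - 16508} = \frac{1}{212 - 16508} = \frac{1}{-16296} = - \frac{1}{16296}$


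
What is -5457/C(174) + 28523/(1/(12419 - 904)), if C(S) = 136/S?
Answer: 1313741453/4 ≈ 3.2844e+8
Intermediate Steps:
-5457/C(174) + 28523/(1/(12419 - 904)) = -5457/(136/174) + 28523/(1/(12419 - 904)) = -5457/(136*(1/174)) + 28523/(1/11515) = -5457/68/87 + 28523/(1/11515) = -5457*87/68 + 28523*11515 = -27927/4 + 328442345 = 1313741453/4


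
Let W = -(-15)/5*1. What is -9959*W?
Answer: -29877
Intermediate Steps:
W = 3 (W = -(-15)/5*1 = -3*(-1)*1 = 3*1 = 3)
-9959*W = -9959*3 = -29877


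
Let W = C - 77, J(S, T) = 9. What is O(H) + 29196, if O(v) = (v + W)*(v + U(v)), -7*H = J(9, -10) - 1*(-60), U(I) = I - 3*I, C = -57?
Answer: 1361121/49 ≈ 27778.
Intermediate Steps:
U(I) = -2*I
H = -69/7 (H = -(9 - 1*(-60))/7 = -(9 + 60)/7 = -⅐*69 = -69/7 ≈ -9.8571)
W = -134 (W = -57 - 77 = -134)
O(v) = -v*(-134 + v) (O(v) = (v - 134)*(v - 2*v) = (-134 + v)*(-v) = -v*(-134 + v))
O(H) + 29196 = -69*(134 - 1*(-69/7))/7 + 29196 = -69*(134 + 69/7)/7 + 29196 = -69/7*1007/7 + 29196 = -69483/49 + 29196 = 1361121/49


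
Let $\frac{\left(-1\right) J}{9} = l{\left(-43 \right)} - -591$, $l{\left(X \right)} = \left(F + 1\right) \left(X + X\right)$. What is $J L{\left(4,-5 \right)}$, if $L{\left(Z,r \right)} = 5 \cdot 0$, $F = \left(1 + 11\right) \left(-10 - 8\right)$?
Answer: $0$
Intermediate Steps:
$F = -216$ ($F = 12 \left(-18\right) = -216$)
$L{\left(Z,r \right)} = 0$
$l{\left(X \right)} = - 430 X$ ($l{\left(X \right)} = \left(-216 + 1\right) \left(X + X\right) = - 215 \cdot 2 X = - 430 X$)
$J = -171729$ ($J = - 9 \left(\left(-430\right) \left(-43\right) - -591\right) = - 9 \left(18490 + 591\right) = \left(-9\right) 19081 = -171729$)
$J L{\left(4,-5 \right)} = \left(-171729\right) 0 = 0$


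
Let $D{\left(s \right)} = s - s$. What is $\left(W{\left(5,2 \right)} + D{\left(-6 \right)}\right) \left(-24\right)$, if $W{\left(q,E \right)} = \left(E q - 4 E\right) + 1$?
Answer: $-72$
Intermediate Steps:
$W{\left(q,E \right)} = 1 - 4 E + E q$ ($W{\left(q,E \right)} = \left(- 4 E + E q\right) + 1 = 1 - 4 E + E q$)
$D{\left(s \right)} = 0$
$\left(W{\left(5,2 \right)} + D{\left(-6 \right)}\right) \left(-24\right) = \left(\left(1 - 8 + 2 \cdot 5\right) + 0\right) \left(-24\right) = \left(\left(1 - 8 + 10\right) + 0\right) \left(-24\right) = \left(3 + 0\right) \left(-24\right) = 3 \left(-24\right) = -72$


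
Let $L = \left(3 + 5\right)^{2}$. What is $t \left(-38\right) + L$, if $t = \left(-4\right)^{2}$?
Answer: $-544$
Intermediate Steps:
$L = 64$ ($L = 8^{2} = 64$)
$t = 16$
$t \left(-38\right) + L = 16 \left(-38\right) + 64 = -608 + 64 = -544$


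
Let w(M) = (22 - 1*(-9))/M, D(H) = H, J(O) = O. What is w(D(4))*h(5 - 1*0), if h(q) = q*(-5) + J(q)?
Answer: -155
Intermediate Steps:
w(M) = 31/M (w(M) = (22 + 9)/M = 31/M)
h(q) = -4*q (h(q) = q*(-5) + q = -5*q + q = -4*q)
w(D(4))*h(5 - 1*0) = (31/4)*(-4*(5 - 1*0)) = (31*(1/4))*(-4*(5 + 0)) = 31*(-4*5)/4 = (31/4)*(-20) = -155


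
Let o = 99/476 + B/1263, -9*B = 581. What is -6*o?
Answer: -848777/901782 ≈ -0.94122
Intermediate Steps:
B = -581/9 (B = -⅑*581 = -581/9 ≈ -64.556)
o = 848777/5410692 (o = 99/476 - 581/9/1263 = 99*(1/476) - 581/9*1/1263 = 99/476 - 581/11367 = 848777/5410692 ≈ 0.15687)
-6*o = -6*848777/5410692 = -848777/901782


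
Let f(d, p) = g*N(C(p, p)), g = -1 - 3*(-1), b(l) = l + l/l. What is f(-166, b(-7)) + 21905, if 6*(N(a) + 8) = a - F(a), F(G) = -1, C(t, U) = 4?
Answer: 65672/3 ≈ 21891.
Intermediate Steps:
b(l) = 1 + l (b(l) = l + 1 = 1 + l)
N(a) = -47/6 + a/6 (N(a) = -8 + (a - 1*(-1))/6 = -8 + (a + 1)/6 = -8 + (1 + a)/6 = -8 + (⅙ + a/6) = -47/6 + a/6)
g = 2 (g = -1 + 3 = 2)
f(d, p) = -43/3 (f(d, p) = 2*(-47/6 + (⅙)*4) = 2*(-47/6 + ⅔) = 2*(-43/6) = -43/3)
f(-166, b(-7)) + 21905 = -43/3 + 21905 = 65672/3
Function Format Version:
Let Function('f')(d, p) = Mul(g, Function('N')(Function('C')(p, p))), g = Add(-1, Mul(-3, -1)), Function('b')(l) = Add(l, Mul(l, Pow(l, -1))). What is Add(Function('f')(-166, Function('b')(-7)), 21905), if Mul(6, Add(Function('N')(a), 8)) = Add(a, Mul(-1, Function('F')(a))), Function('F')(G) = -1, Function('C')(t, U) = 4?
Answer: Rational(65672, 3) ≈ 21891.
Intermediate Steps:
Function('b')(l) = Add(1, l) (Function('b')(l) = Add(l, 1) = Add(1, l))
Function('N')(a) = Add(Rational(-47, 6), Mul(Rational(1, 6), a)) (Function('N')(a) = Add(-8, Mul(Rational(1, 6), Add(a, Mul(-1, -1)))) = Add(-8, Mul(Rational(1, 6), Add(a, 1))) = Add(-8, Mul(Rational(1, 6), Add(1, a))) = Add(-8, Add(Rational(1, 6), Mul(Rational(1, 6), a))) = Add(Rational(-47, 6), Mul(Rational(1, 6), a)))
g = 2 (g = Add(-1, 3) = 2)
Function('f')(d, p) = Rational(-43, 3) (Function('f')(d, p) = Mul(2, Add(Rational(-47, 6), Mul(Rational(1, 6), 4))) = Mul(2, Add(Rational(-47, 6), Rational(2, 3))) = Mul(2, Rational(-43, 6)) = Rational(-43, 3))
Add(Function('f')(-166, Function('b')(-7)), 21905) = Add(Rational(-43, 3), 21905) = Rational(65672, 3)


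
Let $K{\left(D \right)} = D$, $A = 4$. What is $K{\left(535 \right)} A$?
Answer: $2140$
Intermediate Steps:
$K{\left(535 \right)} A = 535 \cdot 4 = 2140$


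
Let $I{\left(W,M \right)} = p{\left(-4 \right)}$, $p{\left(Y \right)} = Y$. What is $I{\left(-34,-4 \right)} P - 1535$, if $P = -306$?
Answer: $-311$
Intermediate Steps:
$I{\left(W,M \right)} = -4$
$I{\left(-34,-4 \right)} P - 1535 = \left(-4\right) \left(-306\right) - 1535 = 1224 - 1535 = -311$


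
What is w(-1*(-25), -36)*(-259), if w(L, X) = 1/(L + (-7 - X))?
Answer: -259/54 ≈ -4.7963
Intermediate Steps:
w(L, X) = 1/(-7 + L - X)
w(-1*(-25), -36)*(-259) = -259/(-7 - 1*(-25) - 1*(-36)) = -259/(-7 + 25 + 36) = -259/54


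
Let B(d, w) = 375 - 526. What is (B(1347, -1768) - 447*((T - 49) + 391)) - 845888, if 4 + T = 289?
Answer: -1126308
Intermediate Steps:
T = 285 (T = -4 + 289 = 285)
B(d, w) = -151
(B(1347, -1768) - 447*((T - 49) + 391)) - 845888 = (-151 - 447*((285 - 49) + 391)) - 845888 = (-151 - 447*(236 + 391)) - 845888 = (-151 - 447*627) - 845888 = (-151 - 280269) - 845888 = -280420 - 845888 = -1126308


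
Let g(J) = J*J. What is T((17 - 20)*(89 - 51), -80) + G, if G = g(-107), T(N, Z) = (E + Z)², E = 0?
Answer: 17849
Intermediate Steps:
g(J) = J²
T(N, Z) = Z² (T(N, Z) = (0 + Z)² = Z²)
G = 11449 (G = (-107)² = 11449)
T((17 - 20)*(89 - 51), -80) + G = (-80)² + 11449 = 6400 + 11449 = 17849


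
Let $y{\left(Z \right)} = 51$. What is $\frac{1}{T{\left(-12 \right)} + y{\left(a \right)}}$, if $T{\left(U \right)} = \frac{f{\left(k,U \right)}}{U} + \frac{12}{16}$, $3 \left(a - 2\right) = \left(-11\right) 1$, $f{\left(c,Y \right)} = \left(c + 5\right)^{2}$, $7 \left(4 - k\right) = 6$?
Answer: $\frac{49}{2265} \approx 0.021634$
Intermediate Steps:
$k = \frac{22}{7}$ ($k = 4 - \frac{6}{7} = \frac{22}{7} \approx 3.1429$)
$f{\left(c,Y \right)} = \left(5 + c\right)^{2}$
$a = - \frac{5}{3}$ ($a = 2 + \frac{\left(-11\right) 1}{3} = 2 + \frac{1}{3} \left(-11\right) = 2 - \frac{11}{3} = - \frac{5}{3} \approx -1.6667$)
$T{\left(U \right)} = \frac{3}{4} + \frac{3249}{49 U}$ ($T{\left(U \right)} = \frac{\left(5 + \frac{22}{7}\right)^{2}}{U} + \frac{12}{16} = \frac{\left(\frac{57}{7}\right)^{2}}{U} + 12 \cdot \frac{1}{16} = \frac{3249}{49 U} + \frac{3}{4} = \frac{3}{4} + \frac{3249}{49 U}$)
$\frac{1}{T{\left(-12 \right)} + y{\left(a \right)}} = \frac{1}{\frac{3 \left(4332 + 49 \left(-12\right)\right)}{196 \left(-12\right)} + 51} = \frac{1}{\frac{3}{196} \left(- \frac{1}{12}\right) \left(4332 - 588\right) + 51} = \frac{1}{\frac{3}{196} \left(- \frac{1}{12}\right) 3744 + 51} = \frac{1}{- \frac{234}{49} + 51} = \frac{1}{\frac{2265}{49}} = \frac{49}{2265}$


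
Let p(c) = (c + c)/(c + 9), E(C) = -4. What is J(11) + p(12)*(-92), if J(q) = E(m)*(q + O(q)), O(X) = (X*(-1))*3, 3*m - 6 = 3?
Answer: -120/7 ≈ -17.143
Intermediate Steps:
m = 3 (m = 2 + (1/3)*3 = 2 + 1 = 3)
O(X) = -3*X (O(X) = -X*3 = -3*X)
p(c) = 2*c/(9 + c) (p(c) = (2*c)/(9 + c) = 2*c/(9 + c))
J(q) = 8*q (J(q) = -4*(q - 3*q) = -(-8)*q = 8*q)
J(11) + p(12)*(-92) = 8*11 + (2*12/(9 + 12))*(-92) = 88 + (2*12/21)*(-92) = 88 + (2*12*(1/21))*(-92) = 88 + (8/7)*(-92) = 88 - 736/7 = -120/7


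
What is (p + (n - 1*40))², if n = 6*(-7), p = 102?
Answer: 400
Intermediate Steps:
n = -42
(p + (n - 1*40))² = (102 + (-42 - 1*40))² = (102 + (-42 - 40))² = (102 - 82)² = 20² = 400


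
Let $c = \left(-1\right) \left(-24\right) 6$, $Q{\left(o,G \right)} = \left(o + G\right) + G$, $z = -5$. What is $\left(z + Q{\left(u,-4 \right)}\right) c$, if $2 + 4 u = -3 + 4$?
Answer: $-1908$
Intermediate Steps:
$u = - \frac{1}{4}$ ($u = - \frac{1}{2} + \frac{-3 + 4}{4} = - \frac{1}{2} + \frac{1}{4} \cdot 1 = - \frac{1}{2} + \frac{1}{4} = - \frac{1}{4} \approx -0.25$)
$Q{\left(o,G \right)} = o + 2 G$ ($Q{\left(o,G \right)} = \left(G + o\right) + G = o + 2 G$)
$c = 144$ ($c = 24 \cdot 6 = 144$)
$\left(z + Q{\left(u,-4 \right)}\right) c = \left(-5 + \left(- \frac{1}{4} + 2 \left(-4\right)\right)\right) 144 = \left(-5 - \frac{33}{4}\right) 144 = \left(- \frac{53}{4}\right) 144 = -1908$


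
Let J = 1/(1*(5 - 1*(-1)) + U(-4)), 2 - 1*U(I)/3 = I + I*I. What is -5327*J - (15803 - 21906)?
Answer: 151799/24 ≈ 6325.0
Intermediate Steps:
U(I) = 6 - 3*I - 3*I² (U(I) = 6 - 3*(I + I*I) = 6 - 3*(I + I²) = 6 + (-3*I - 3*I²) = 6 - 3*I - 3*I²)
J = -1/24 (J = 1/(1*(5 - 1*(-1)) + (6 - 3*(-4) - 3*(-4)²)) = 1/(1*(5 + 1) + (6 + 12 - 3*16)) = 1/(1*6 + (6 + 12 - 48)) = 1/(6 - 30) = 1/(-24) = -1/24 ≈ -0.041667)
-5327*J - (15803 - 21906) = -5327*(-1/24) - (15803 - 21906) = 5327/24 - 1*(-6103) = 5327/24 + 6103 = 151799/24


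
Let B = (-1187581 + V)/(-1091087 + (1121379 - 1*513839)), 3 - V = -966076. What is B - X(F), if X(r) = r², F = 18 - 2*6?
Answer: -17186190/483547 ≈ -35.542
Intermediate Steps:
V = 966079 (V = 3 - 1*(-966076) = 3 + 966076 = 966079)
F = 6 (F = 18 - 12 = 6)
B = 221502/483547 (B = (-1187581 + 966079)/(-1091087 + (1121379 - 1*513839)) = -221502/(-1091087 + (1121379 - 513839)) = -221502/(-1091087 + 607540) = -221502/(-483547) = -221502*(-1/483547) = 221502/483547 ≈ 0.45808)
B - X(F) = 221502/483547 - 1*6² = 221502/483547 - 1*36 = 221502/483547 - 36 = -17186190/483547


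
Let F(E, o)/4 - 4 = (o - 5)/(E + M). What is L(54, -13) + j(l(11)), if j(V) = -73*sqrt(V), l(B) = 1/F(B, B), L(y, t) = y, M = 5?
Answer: 54 - 73*sqrt(70)/35 ≈ 36.550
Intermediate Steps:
F(E, o) = 16 + 4*(-5 + o)/(5 + E) (F(E, o) = 16 + 4*((o - 5)/(E + 5)) = 16 + 4*((-5 + o)/(5 + E)) = 16 + 4*(-5 + o)/(5 + E))
l(B) = (5 + B)/(4*(15 + 5*B)) (l(B) = 1/(4*(15 + B + 4*B)/(5 + B)) = 1/(4*(15 + 5*B)/(5 + B)) = (5 + B)/(4*(15 + 5*B)))
L(54, -13) + j(l(11)) = 54 - 73*sqrt(5)*sqrt(5 + 11)/(10*sqrt(3 + 11)) = 54 - 73*sqrt(70)/35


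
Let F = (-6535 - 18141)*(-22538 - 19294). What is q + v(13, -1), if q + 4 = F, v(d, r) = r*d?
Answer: 1032246415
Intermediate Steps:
v(d, r) = d*r
F = 1032246432 (F = -24676*(-41832) = 1032246432)
q = 1032246428 (q = -4 + 1032246432 = 1032246428)
q + v(13, -1) = 1032246428 + 13*(-1) = 1032246428 - 13 = 1032246415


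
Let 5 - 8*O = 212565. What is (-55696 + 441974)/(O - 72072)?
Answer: -193139/49321 ≈ -3.9160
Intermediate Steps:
O = -26570 (O = 5/8 - 1/8*212565 = 5/8 - 212565/8 = -26570)
(-55696 + 441974)/(O - 72072) = (-55696 + 441974)/(-26570 - 72072) = 386278/(-98642) = 386278*(-1/98642) = -193139/49321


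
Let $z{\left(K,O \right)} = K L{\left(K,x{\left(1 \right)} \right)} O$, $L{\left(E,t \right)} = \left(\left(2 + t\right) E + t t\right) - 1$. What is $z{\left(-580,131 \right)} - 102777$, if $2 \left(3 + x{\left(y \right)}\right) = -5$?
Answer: $-156564592$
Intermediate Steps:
$x{\left(y \right)} = - \frac{11}{2}$ ($x{\left(y \right)} = -3 + \frac{1}{2} \left(-5\right) = -3 - \frac{5}{2} = - \frac{11}{2}$)
$L{\left(E,t \right)} = -1 + t^{2} + E \left(2 + t\right)$ ($L{\left(E,t \right)} = \left(E \left(2 + t\right) + t^{2}\right) - 1 = \left(t^{2} + E \left(2 + t\right)\right) - 1 = -1 + t^{2} + E \left(2 + t\right)$)
$z{\left(K,O \right)} = K O \left(\frac{117}{4} - \frac{7 K}{2}\right)$ ($z{\left(K,O \right)} = K \left(-1 + \left(- \frac{11}{2}\right)^{2} + 2 K + K \left(- \frac{11}{2}\right)\right) O = K \left(-1 + \frac{121}{4} + 2 K - \frac{11 K}{2}\right) O = K \left(\frac{117}{4} - \frac{7 K}{2}\right) O = K O \left(\frac{117}{4} - \frac{7 K}{2}\right)$)
$z{\left(-580,131 \right)} - 102777 = \frac{1}{4} \left(-580\right) 131 \left(117 - -8120\right) - 102777 = \frac{1}{4} \left(-580\right) 131 \left(117 + 8120\right) - 102777 = \frac{1}{4} \left(-580\right) 131 \cdot 8237 - 102777 = -156461815 - 102777 = -156564592$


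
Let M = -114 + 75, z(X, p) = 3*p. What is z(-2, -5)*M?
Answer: 585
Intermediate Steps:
M = -39
z(-2, -5)*M = (3*(-5))*(-39) = -15*(-39) = 585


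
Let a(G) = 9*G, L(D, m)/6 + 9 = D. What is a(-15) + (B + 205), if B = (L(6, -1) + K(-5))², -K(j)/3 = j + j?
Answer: 214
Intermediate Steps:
L(D, m) = -54 + 6*D
K(j) = -6*j (K(j) = -3*(j + j) = -6*j)
B = 144 (B = ((-54 + 6*6) - 6*(-5))² = ((-54 + 36) + 30)² = (-18 + 30)² = 12² = 144)
a(-15) + (B + 205) = 9*(-15) + (144 + 205) = -135 + 349 = 214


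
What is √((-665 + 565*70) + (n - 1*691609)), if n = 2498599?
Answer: 5*√73835 ≈ 1358.6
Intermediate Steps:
√((-665 + 565*70) + (n - 1*691609)) = √((-665 + 565*70) + (2498599 - 1*691609)) = √((-665 + 39550) + (2498599 - 691609)) = √(38885 + 1806990) = √1845875 = 5*√73835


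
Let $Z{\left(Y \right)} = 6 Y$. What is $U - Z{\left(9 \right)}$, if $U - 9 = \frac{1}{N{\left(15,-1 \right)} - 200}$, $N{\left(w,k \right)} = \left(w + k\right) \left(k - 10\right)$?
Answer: $- \frac{15931}{354} \approx -45.003$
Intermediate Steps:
$N{\left(w,k \right)} = \left(-10 + k\right) \left(k + w\right)$ ($N{\left(w,k \right)} = \left(k + w\right) \left(-10 + k\right) = \left(-10 + k\right) \left(k + w\right)$)
$U = \frac{3185}{354}$ ($U = 9 + \frac{1}{\left(\left(-1\right)^{2} - -10 - 150 - 15\right) - 200} = 9 + \frac{1}{\left(1 + 10 - 150 - 15\right) - 200} = 9 + \frac{1}{-154 - 200} = 9 + \frac{1}{-354} = 9 - \frac{1}{354} = \frac{3185}{354} \approx 8.9972$)
$U - Z{\left(9 \right)} = \frac{3185}{354} - 6 \cdot 9 = \frac{3185}{354} - 54 = - \frac{15931}{354}$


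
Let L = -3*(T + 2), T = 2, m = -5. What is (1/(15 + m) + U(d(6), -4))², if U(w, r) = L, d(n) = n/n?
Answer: 14161/100 ≈ 141.61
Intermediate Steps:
d(n) = 1
L = -12 (L = -3*(2 + 2) = -3*4 = -12)
U(w, r) = -12
(1/(15 + m) + U(d(6), -4))² = (1/(15 - 5) - 12)² = (1/10 - 12)² = (⅒ - 12)² = (-119/10)² = 14161/100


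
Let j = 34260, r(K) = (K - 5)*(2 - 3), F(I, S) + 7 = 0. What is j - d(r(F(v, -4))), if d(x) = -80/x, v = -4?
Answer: 102800/3 ≈ 34267.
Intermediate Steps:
F(I, S) = -7 (F(I, S) = -7 + 0 = -7)
r(K) = 5 - K (r(K) = (-5 + K)*(-1) = 5 - K)
j - d(r(F(v, -4))) = 34260 - (-80)/(5 - 1*(-7)) = 34260 - (-80)/(5 + 7) = 34260 - (-80)/12 = 34260 - 1*(-20/3) = 34260 + 20/3 = 102800/3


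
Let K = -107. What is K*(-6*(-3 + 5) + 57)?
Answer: -4815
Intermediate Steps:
K*(-6*(-3 + 5) + 57) = -107*(-6*(-3 + 5) + 57) = -107*(-6*2 + 57) = -107*(-12 + 57) = -107*45 = -4815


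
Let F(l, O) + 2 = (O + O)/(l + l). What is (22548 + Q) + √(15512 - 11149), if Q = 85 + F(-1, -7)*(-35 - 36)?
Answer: 22278 + √4363 ≈ 22344.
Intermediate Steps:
F(l, O) = -2 + O/l (F(l, O) = -2 + (O + O)/(l + l) = -2 + (2*O)/((2*l)) = -2 + (2*O)*(1/(2*l)) = -2 + O/l)
Q = -270 (Q = 85 + (-2 - 7/(-1))*(-35 - 36) = 85 + (-2 - 7*(-1))*(-71) = 85 + (-2 + 7)*(-71) = 85 + 5*(-71) = 85 - 355 = -270)
(22548 + Q) + √(15512 - 11149) = (22548 - 270) + √(15512 - 11149) = 22278 + √4363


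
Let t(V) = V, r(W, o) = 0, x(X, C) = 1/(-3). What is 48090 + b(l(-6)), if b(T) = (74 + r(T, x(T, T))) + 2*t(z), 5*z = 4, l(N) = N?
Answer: 240828/5 ≈ 48166.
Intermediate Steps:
x(X, C) = -⅓
z = ⅘ (z = (⅕)*4 = ⅘ ≈ 0.80000)
b(T) = 378/5 (b(T) = (74 + 0) + 2*(⅘) = 74 + 8/5 = 378/5)
48090 + b(l(-6)) = 48090 + 378/5 = 240828/5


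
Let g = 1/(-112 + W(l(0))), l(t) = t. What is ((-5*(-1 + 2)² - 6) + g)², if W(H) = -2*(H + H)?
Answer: 1520289/12544 ≈ 121.20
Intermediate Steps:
W(H) = -4*H
g = -1/112 (g = 1/(-112 - 4*0) = 1/(-112 + 0) = 1/(-112) = -1/112 ≈ -0.0089286)
((-5*(-1 + 2)² - 6) + g)² = ((-5*(-1 + 2)² - 6) - 1/112)² = ((-5*1² - 6) - 1/112)² = ((-5*1 - 6) - 1/112)² = ((-5 - 6) - 1/112)² = (-11 - 1/112)² = (-1233/112)² = 1520289/12544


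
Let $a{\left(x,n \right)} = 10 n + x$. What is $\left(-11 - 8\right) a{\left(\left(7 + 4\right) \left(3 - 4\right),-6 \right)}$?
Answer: $1349$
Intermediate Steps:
$a{\left(x,n \right)} = x + 10 n$
$\left(-11 - 8\right) a{\left(\left(7 + 4\right) \left(3 - 4\right),-6 \right)} = \left(-11 - 8\right) \left(\left(7 + 4\right) \left(3 - 4\right) + 10 \left(-6\right)\right) = - 19 \left(11 \left(-1\right) - 60\right) = - 19 \left(-11 - 60\right) = \left(-19\right) \left(-71\right) = 1349$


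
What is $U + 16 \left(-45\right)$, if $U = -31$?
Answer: $-751$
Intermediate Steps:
$U + 16 \left(-45\right) = -31 + 16 \left(-45\right) = -31 - 720 = -751$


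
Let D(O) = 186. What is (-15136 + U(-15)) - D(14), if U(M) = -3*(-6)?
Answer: -15304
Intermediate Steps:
U(M) = 18
(-15136 + U(-15)) - D(14) = (-15136 + 18) - 1*186 = -15118 - 186 = -15304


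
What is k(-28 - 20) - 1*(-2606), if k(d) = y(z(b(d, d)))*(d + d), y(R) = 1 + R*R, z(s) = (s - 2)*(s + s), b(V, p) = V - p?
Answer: 2510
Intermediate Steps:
z(s) = 2*s*(-2 + s) (z(s) = (-2 + s)*(2*s) = 2*s*(-2 + s))
y(R) = 1 + R²
k(d) = 2*d (k(d) = (1 + (2*(d - d)*(-2 + (d - d)))²)*(d + d) = (1 + (2*0*(-2 + 0))²)*(2*d) = (1 + (2*0*(-2))²)*(2*d) = (1 + 0²)*(2*d) = (1 + 0)*(2*d) = 1*(2*d) = 2*d)
k(-28 - 20) - 1*(-2606) = 2*(-28 - 20) - 1*(-2606) = 2*(-48) + 2606 = -96 + 2606 = 2510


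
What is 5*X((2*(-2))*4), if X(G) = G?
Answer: -80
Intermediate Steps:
5*X((2*(-2))*4) = 5*((2*(-2))*4) = 5*(-4*4) = 5*(-16) = -80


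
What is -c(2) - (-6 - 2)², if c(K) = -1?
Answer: -63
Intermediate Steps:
-c(2) - (-6 - 2)² = -1*(-1) - (-6 - 2)² = 1 - 1*(-8)² = 1 - 1*64 = 1 - 64 = -63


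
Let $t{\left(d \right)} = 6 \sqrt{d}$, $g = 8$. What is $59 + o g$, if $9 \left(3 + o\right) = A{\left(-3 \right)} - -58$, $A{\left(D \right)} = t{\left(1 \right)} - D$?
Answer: $\frac{851}{9} \approx 94.556$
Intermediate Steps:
$A{\left(D \right)} = 6 - D$ ($A{\left(D \right)} = 6 \sqrt{1} - D = 6 \cdot 1 - D = 6 - D$)
$o = \frac{40}{9}$ ($o = -3 + \frac{\left(6 - -3\right) - -58}{9} = -3 + \frac{\left(6 + 3\right) + 58}{9} = -3 + \frac{9 + 58}{9} = -3 + \frac{1}{9} \cdot 67 = -3 + \frac{67}{9} = \frac{40}{9} \approx 4.4444$)
$59 + o g = 59 + \frac{40}{9} \cdot 8 = 59 + \frac{320}{9} = \frac{851}{9}$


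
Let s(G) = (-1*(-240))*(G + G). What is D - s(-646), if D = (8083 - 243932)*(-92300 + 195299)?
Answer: -24291901071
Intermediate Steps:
D = -24292211151 (D = -235849*102999 = -24292211151)
s(G) = 480*G (s(G) = 240*(2*G) = 480*G)
D - s(-646) = -24292211151 - 480*(-646) = -24292211151 - 1*(-310080) = -24292211151 + 310080 = -24291901071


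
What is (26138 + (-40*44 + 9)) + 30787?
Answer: 55174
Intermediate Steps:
(26138 + (-40*44 + 9)) + 30787 = (26138 + (-1760 + 9)) + 30787 = (26138 - 1751) + 30787 = 24387 + 30787 = 55174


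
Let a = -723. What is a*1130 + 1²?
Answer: -816989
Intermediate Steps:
a*1130 + 1² = -723*1130 + 1² = -816990 + 1 = -816989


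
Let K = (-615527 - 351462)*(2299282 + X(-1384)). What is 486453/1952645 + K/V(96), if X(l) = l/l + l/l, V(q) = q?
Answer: -361789700099157711/15621160 ≈ -2.3160e+10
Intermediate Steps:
X(l) = 2 (X(l) = 1 + 1 = 2)
K = -2223382335876 (K = (-615527 - 351462)*(2299282 + 2) = -966989*2299284 = -2223382335876)
486453/1952645 + K/V(96) = 486453/1952645 - 2223382335876/96 = 486453*(1/1952645) - 2223382335876*1/96 = 486453/1952645 - 185281861323/8 = -361789700099157711/15621160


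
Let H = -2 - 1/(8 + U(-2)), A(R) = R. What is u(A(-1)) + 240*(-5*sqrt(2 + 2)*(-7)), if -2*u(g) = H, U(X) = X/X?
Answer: 302419/18 ≈ 16801.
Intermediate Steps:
U(X) = 1
H = -19/9 (H = -2 - 1/(8 + 1) = -2 - 1/9 = -19/9 ≈ -2.1111)
u(g) = 19/18 (u(g) = -1/2*(-19/9) = 19/18)
u(A(-1)) + 240*(-5*sqrt(2 + 2)*(-7)) = 19/18 + 240*(-5*sqrt(2 + 2)*(-7)) = 19/18 + 240*(-5*sqrt(4)*(-7)) = 19/18 + 240*(-5*2*(-7)) = 19/18 + 240*(-10*(-7)) = 19/18 + 240*70 = 19/18 + 16800 = 302419/18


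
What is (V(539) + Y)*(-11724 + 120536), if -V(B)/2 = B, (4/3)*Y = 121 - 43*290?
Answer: -1125088877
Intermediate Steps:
Y = -37047/4 (Y = 3*(121 - 43*290)/4 = 3*(121 - 12470)/4 = (¾)*(-12349) = -37047/4 ≈ -9261.8)
V(B) = -2*B
(V(539) + Y)*(-11724 + 120536) = (-2*539 - 37047/4)*(-11724 + 120536) = (-1078 - 37047/4)*108812 = -41359/4*108812 = -1125088877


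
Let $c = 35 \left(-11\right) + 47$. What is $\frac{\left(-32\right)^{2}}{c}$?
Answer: $- \frac{512}{169} \approx -3.0296$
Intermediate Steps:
$c = -338$ ($c = -385 + 47 = -338$)
$\frac{\left(-32\right)^{2}}{c} = \frac{\left(-32\right)^{2}}{-338} = 1024 \left(- \frac{1}{338}\right) = - \frac{512}{169}$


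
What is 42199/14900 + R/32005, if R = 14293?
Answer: 312708939/95374900 ≈ 3.2787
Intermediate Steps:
42199/14900 + R/32005 = 42199/14900 + 14293/32005 = 312708939/95374900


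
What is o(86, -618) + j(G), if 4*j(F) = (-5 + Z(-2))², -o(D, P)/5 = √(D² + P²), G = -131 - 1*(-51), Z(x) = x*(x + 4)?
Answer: 81/4 - 10*√97330 ≈ -3099.5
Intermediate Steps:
Z(x) = x*(4 + x)
G = -80 (G = -131 + 51 = -80)
o(D, P) = -5*√(D² + P²)
j(F) = 81/4 (j(F) = (-5 - 2*(4 - 2))²/4 = (-5 - 2*2)²/4 = (-5 - 4)²/4 = (¼)*(-9)² = (¼)*81 = 81/4)
o(86, -618) + j(G) = -5*√(86² + (-618)²) + 81/4 = -5*√(7396 + 381924) + 81/4 = -10*√97330 + 81/4 = 81/4 - 10*√97330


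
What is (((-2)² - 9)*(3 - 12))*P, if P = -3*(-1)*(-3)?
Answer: -405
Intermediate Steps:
P = -9 (P = 3*(-3) = -9)
(((-2)² - 9)*(3 - 12))*P = (((-2)² - 9)*(3 - 12))*(-9) = ((4 - 9)*(-9))*(-9) = -5*(-9)*(-9) = 45*(-9) = -405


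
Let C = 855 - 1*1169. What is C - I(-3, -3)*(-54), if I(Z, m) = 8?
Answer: 118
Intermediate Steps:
C = -314 (C = 855 - 1169 = -314)
C - I(-3, -3)*(-54) = -314 - 8*(-54) = -314 - 1*(-432) = -314 + 432 = 118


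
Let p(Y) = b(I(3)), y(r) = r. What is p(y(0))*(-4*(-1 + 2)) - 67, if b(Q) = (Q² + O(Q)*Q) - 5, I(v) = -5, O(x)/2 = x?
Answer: -347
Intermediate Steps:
O(x) = 2*x
b(Q) = -5 + 3*Q² (b(Q) = (Q² + (2*Q)*Q) - 5 = (Q² + 2*Q²) - 5 = 3*Q² - 5 = -5 + 3*Q²)
p(Y) = 70 (p(Y) = -5 + 3*(-5)² = -5 + 3*25 = -5 + 75 = 70)
p(y(0))*(-4*(-1 + 2)) - 67 = 70*(-4*(-1 + 2)) - 67 = 70*(-4*1) - 67 = 70*(-4) - 67 = -280 - 67 = -347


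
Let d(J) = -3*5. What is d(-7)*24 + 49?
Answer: -311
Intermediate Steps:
d(J) = -15
d(-7)*24 + 49 = -15*24 + 49 = -360 + 49 = -311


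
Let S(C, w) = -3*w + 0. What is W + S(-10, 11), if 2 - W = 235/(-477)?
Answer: -14552/477 ≈ -30.507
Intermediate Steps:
S(C, w) = -3*w
W = 1189/477 (W = 2 - 235/(-477) = 2 - 235*(-1)/477 = 2 - 1*(-235/477) = 2 + 235/477 = 1189/477 ≈ 2.4927)
W + S(-10, 11) = 1189/477 - 3*11 = 1189/477 - 33 = -14552/477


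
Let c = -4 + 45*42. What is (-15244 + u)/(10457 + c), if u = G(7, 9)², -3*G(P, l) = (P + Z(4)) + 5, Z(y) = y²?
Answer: -136412/111087 ≈ -1.2280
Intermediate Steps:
G(P, l) = -7 - P/3 (G(P, l) = -((P + 4²) + 5)/3 = -((P + 16) + 5)/3 = -((16 + P) + 5)/3 = -(21 + P)/3 = -7 - P/3)
c = 1886 (c = -4 + 1890 = 1886)
u = 784/9 (u = (-7 - ⅓*7)² = (-7 - 7/3)² = (-28/3)² = 784/9 ≈ 87.111)
(-15244 + u)/(10457 + c) = (-15244 + 784/9)/(10457 + 1886) = -136412/9/12343 = -136412/9*1/12343 = -136412/111087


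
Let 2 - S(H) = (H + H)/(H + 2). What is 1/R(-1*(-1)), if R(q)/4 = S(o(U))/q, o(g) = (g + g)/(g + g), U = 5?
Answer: 3/16 ≈ 0.18750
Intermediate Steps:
o(g) = 1 (o(g) = (2*g)/((2*g)) = (2*g)*(1/(2*g)) = 1)
S(H) = 2 - 2*H/(2 + H) (S(H) = 2 - (H + H)/(H + 2) = 2 - 2*H/(2 + H))
R(q) = 16/(3*q) (R(q) = 4*((4/(2 + 1))/q) = 4*((4/3)/q) = 4*((4*(⅓))/q) = 4*(4/(3*q)) = 16/(3*q))
1/R(-1*(-1)) = 1/(16/(3*((-1*(-1))))) = 1/((16/3)/1) = 1/((16/3)*1) = 1/(16/3) = 3/16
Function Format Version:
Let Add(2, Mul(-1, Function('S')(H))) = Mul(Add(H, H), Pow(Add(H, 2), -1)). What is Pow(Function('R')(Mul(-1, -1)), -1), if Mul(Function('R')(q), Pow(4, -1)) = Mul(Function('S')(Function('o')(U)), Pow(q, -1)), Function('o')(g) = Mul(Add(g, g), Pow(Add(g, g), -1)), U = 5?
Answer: Rational(3, 16) ≈ 0.18750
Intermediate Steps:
Function('o')(g) = 1 (Function('o')(g) = Mul(Mul(2, g), Pow(Mul(2, g), -1)) = Mul(Mul(2, g), Mul(Rational(1, 2), Pow(g, -1))) = 1)
Function('S')(H) = Add(2, Mul(-2, H, Pow(Add(2, H), -1))) (Function('S')(H) = Add(2, Mul(-1, Mul(Add(H, H), Pow(Add(H, 2), -1)))) = Add(2, Mul(-1, Mul(Mul(2, H), Pow(Add(2, H), -1)))) = Add(2, Mul(-1, Mul(2, H, Pow(Add(2, H), -1)))) = Add(2, Mul(-2, H, Pow(Add(2, H), -1))))
Function('R')(q) = Mul(Rational(16, 3), Pow(q, -1)) (Function('R')(q) = Mul(4, Mul(Mul(4, Pow(Add(2, 1), -1)), Pow(q, -1))) = Mul(4, Mul(Mul(4, Pow(3, -1)), Pow(q, -1))) = Mul(4, Mul(Mul(4, Rational(1, 3)), Pow(q, -1))) = Mul(4, Mul(Rational(4, 3), Pow(q, -1))) = Mul(Rational(16, 3), Pow(q, -1)))
Pow(Function('R')(Mul(-1, -1)), -1) = Pow(Mul(Rational(16, 3), Pow(Mul(-1, -1), -1)), -1) = Pow(Mul(Rational(16, 3), Pow(1, -1)), -1) = Pow(Mul(Rational(16, 3), 1), -1) = Pow(Rational(16, 3), -1) = Rational(3, 16)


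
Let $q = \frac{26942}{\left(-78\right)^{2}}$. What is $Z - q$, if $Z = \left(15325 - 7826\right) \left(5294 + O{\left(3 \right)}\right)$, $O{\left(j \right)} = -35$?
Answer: $\frac{119968073651}{3042} \approx 3.9437 \cdot 10^{7}$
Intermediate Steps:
$q = \frac{13471}{3042}$ ($q = \frac{26942}{6084} = 26942 \cdot \frac{1}{6084} = \frac{13471}{3042} \approx 4.4283$)
$Z = 39437241$ ($Z = \left(15325 - 7826\right) \left(5294 - 35\right) = 7499 \cdot 5259 = 39437241$)
$Z - q = 39437241 - \frac{13471}{3042} = \frac{119968073651}{3042}$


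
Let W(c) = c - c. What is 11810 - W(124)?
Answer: 11810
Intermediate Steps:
W(c) = 0
11810 - W(124) = 11810 - 1*0 = 11810 + 0 = 11810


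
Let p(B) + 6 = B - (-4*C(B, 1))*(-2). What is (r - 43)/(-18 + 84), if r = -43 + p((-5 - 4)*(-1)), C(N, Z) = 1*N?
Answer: -155/66 ≈ -2.3485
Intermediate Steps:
C(N, Z) = N
p(B) = -6 - 7*B (p(B) = -6 + (B - (-4*B)*(-2)) = -6 + (B - 8*B) = -6 - 7*B)
r = -112 (r = -43 + (-6 - 7*(-5 - 4)*(-1)) = -43 + (-6 - (-63)*(-1)) = -43 + (-6 - 7*9) = -43 + (-6 - 63) = -43 - 69 = -112)
(r - 43)/(-18 + 84) = (-112 - 43)/(-18 + 84) = -155/66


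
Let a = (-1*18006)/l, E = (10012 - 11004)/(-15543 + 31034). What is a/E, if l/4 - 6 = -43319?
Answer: -139465473/85932992 ≈ -1.6230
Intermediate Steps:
l = -173252 (l = 24 + 4*(-43319) = 24 - 173276 = -173252)
E = -992/15491 ≈ -0.064037
a = 9003/86626 (a = -1*18006/(-173252) = -18006*(-1/173252) = 9003/86626 ≈ 0.10393)
a/E = 9003/(86626*(-992/15491)) = (9003/86626)*(-15491/992) = -139465473/85932992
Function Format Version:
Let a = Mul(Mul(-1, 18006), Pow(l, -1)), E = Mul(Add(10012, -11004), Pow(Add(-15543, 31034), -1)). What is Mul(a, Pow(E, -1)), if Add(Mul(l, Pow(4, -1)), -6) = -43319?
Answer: Rational(-139465473, 85932992) ≈ -1.6230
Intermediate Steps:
l = -173252 (l = Add(24, Mul(4, -43319)) = Add(24, -173276) = -173252)
E = Rational(-992, 15491) (E = Mul(-992, Pow(15491, -1)) = Mul(-992, Rational(1, 15491)) = Rational(-992, 15491) ≈ -0.064037)
a = Rational(9003, 86626) (a = Mul(Mul(-1, 18006), Pow(-173252, -1)) = Mul(-18006, Rational(-1, 173252)) = Rational(9003, 86626) ≈ 0.10393)
Mul(a, Pow(E, -1)) = Mul(Rational(9003, 86626), Pow(Rational(-992, 15491), -1)) = Mul(Rational(9003, 86626), Rational(-15491, 992)) = Rational(-139465473, 85932992)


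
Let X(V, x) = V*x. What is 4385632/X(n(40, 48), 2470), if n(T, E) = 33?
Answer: 2192816/40755 ≈ 53.805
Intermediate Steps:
4385632/X(n(40, 48), 2470) = 4385632/((33*2470)) = 4385632/81510 = 4385632*(1/81510) = 2192816/40755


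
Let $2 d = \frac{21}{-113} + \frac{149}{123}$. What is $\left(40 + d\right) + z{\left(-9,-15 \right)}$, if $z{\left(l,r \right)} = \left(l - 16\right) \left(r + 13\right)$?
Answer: $\frac{1258037}{13899} \approx 90.513$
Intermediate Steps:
$z{\left(l,r \right)} = \left(-16 + l\right) \left(13 + r\right)$
$d = \frac{7127}{13899}$ ($d = \frac{\frac{21}{-113} + \frac{149}{123}}{2} = \frac{21 \left(- \frac{1}{113}\right) + 149 \cdot \frac{1}{123}}{2} = \frac{- \frac{21}{113} + \frac{149}{123}}{2} = \frac{1}{2} \cdot \frac{14254}{13899} = \frac{7127}{13899} \approx 0.51277$)
$\left(40 + d\right) + z{\left(-9,-15 \right)} = \left(40 + \frac{7127}{13899}\right) - -50 = \frac{563087}{13899} + \left(-208 + 240 - 117 + 135\right) = \frac{563087}{13899} + 50 = \frac{1258037}{13899}$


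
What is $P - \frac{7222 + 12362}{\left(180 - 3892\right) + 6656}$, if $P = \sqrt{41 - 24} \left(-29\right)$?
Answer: $- \frac{153}{23} - 29 \sqrt{17} \approx -126.22$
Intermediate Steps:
$P = - 29 \sqrt{17}$ ($P = \sqrt{17} \left(-29\right) = - 29 \sqrt{17} \approx -119.57$)
$P - \frac{7222 + 12362}{\left(180 - 3892\right) + 6656} = - 29 \sqrt{17} - \frac{7222 + 12362}{\left(180 - 3892\right) + 6656} = - 29 \sqrt{17} - \frac{19584}{-3712 + 6656} = - 29 \sqrt{17} - \frac{19584}{2944} = - 29 \sqrt{17} - 19584 \cdot \frac{1}{2944} = - 29 \sqrt{17} - \frac{153}{23} = - \frac{153}{23} - 29 \sqrt{17}$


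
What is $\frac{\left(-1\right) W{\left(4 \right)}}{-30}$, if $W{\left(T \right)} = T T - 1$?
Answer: $\frac{1}{2} \approx 0.5$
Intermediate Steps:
$W{\left(T \right)} = -1 + T^{2}$ ($W{\left(T \right)} = T^{2} - 1 = -1 + T^{2}$)
$\frac{\left(-1\right) W{\left(4 \right)}}{-30} = \frac{\left(-1\right) \left(-1 + 4^{2}\right)}{-30} = - (-1 + 16) \left(- \frac{1}{30}\right) = \left(-1\right) 15 \left(- \frac{1}{30}\right) = \left(-15\right) \left(- \frac{1}{30}\right) = \frac{1}{2}$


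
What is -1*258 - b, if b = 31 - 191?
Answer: -98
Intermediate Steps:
b = -160
-1*258 - b = -1*258 - 1*(-160) = -258 + 160 = -98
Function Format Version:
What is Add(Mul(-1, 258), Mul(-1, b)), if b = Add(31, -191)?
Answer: -98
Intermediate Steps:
b = -160
Add(Mul(-1, 258), Mul(-1, b)) = Add(Mul(-1, 258), Mul(-1, -160)) = Add(-258, 160) = -98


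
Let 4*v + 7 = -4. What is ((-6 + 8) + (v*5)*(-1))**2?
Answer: 3969/16 ≈ 248.06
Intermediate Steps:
v = -11/4 (v = -7/4 + (1/4)*(-4) = -7/4 - 1 = -11/4 ≈ -2.7500)
((-6 + 8) + (v*5)*(-1))**2 = ((-6 + 8) - 11/4*5*(-1))**2 = (2 - 55/4*(-1))**2 = (2 + 55/4)**2 = (63/4)**2 = 3969/16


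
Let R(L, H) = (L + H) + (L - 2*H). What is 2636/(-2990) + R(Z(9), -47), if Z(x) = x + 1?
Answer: 98847/1495 ≈ 66.118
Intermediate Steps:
Z(x) = 1 + x
R(L, H) = -H + 2*L (R(L, H) = (H + L) + (L - 2*H) = -H + 2*L)
2636/(-2990) + R(Z(9), -47) = 2636/(-2990) + (-1*(-47) + 2*(1 + 9)) = 2636*(-1/2990) + (47 + 2*10) = -1318/1495 + (47 + 20) = -1318/1495 + 67 = 98847/1495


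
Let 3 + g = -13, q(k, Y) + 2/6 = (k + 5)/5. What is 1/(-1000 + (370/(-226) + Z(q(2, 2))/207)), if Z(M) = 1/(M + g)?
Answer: -1746528/1749387925 ≈ -0.00099836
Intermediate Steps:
q(k, Y) = ⅔ + k/5 (q(k, Y) = -⅓ + (k + 5)/5 = -⅓ + (5 + k)*(⅕) = -⅓ + (1 + k/5) = ⅔ + k/5)
g = -16 (g = -3 - 13 = -16)
Z(M) = 1/(-16 + M) (Z(M) = 1/(M - 16) = 1/(-16 + M))
1/(-1000 + (370/(-226) + Z(q(2, 2))/207)) = 1/(-1000 + (370/(-226) + 1/((-16 + (⅔ + (⅕)*2))*207))) = 1/(-1000 + (370*(-1/226) + (1/207)/(-16 + (⅔ + ⅖)))) = 1/(-1000 + (-185/113 + (1/207)/(-16 + 16/15))) = 1/(-1000 + (-185/113 + (1/207)/(-224/15))) = 1/(-1000 + (-185/113 - 15/224*1/207)) = 1/(-1000 + (-185/113 - 5/15456)) = 1/(-1000 - 2859925/1746528) = 1/(-1749387925/1746528) = -1746528/1749387925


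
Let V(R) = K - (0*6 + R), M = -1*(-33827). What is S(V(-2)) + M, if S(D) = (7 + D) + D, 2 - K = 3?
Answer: 33836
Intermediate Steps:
M = 33827
K = -1 (K = 2 - 1*3 = 2 - 3 = -1)
V(R) = -1 - R (V(R) = -1 - (0*6 + R) = -1 - (0 + R) = -1 - R)
S(D) = 7 + 2*D
S(V(-2)) + M = (7 + 2*(-1 - 1*(-2))) + 33827 = (7 + 2*(-1 + 2)) + 33827 = (7 + 2*1) + 33827 = (7 + 2) + 33827 = 9 + 33827 = 33836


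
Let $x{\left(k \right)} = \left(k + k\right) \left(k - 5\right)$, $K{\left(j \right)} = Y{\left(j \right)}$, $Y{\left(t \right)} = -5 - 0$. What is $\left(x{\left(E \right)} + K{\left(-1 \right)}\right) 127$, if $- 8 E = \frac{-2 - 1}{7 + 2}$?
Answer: $- \frac{197993}{288} \approx -687.48$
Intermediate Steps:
$Y{\left(t \right)} = -5$ ($Y{\left(t \right)} = -5 + 0 = -5$)
$K{\left(j \right)} = -5$
$E = \frac{1}{24}$ ($E = - \frac{\left(-2 - 1\right) \frac{1}{7 + 2}}{8} = - \frac{\left(-3\right) \frac{1}{9}}{8} = \left(- \frac{1}{8}\right) \left(- \frac{1}{3}\right) = \frac{1}{24} \approx 0.041667$)
$x{\left(k \right)} = 2 k \left(-5 + k\right)$
$\left(x{\left(E \right)} + K{\left(-1 \right)}\right) 127 = \left(2 \cdot \frac{1}{24} \left(-5 + \frac{1}{24}\right) - 5\right) 127 = \left(2 \cdot \frac{1}{24} \left(- \frac{119}{24}\right) - 5\right) 127 = \left(- \frac{119}{288} - 5\right) 127 = \left(- \frac{1559}{288}\right) 127 = - \frac{197993}{288}$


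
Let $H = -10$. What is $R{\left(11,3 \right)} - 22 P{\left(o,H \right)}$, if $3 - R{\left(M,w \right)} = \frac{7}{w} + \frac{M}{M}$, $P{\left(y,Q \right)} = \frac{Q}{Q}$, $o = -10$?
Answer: $- \frac{67}{3} \approx -22.333$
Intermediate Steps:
$P{\left(y,Q \right)} = 1$
$R{\left(M,w \right)} = 2 - \frac{7}{w}$ ($R{\left(M,w \right)} = 3 - \left(\frac{7}{w} + \frac{M}{M}\right) = 3 - \left(\frac{7}{w} + 1\right) = 3 - \left(1 + \frac{7}{w}\right) = 2 - \frac{7}{w}$)
$R{\left(11,3 \right)} - 22 P{\left(o,H \right)} = \left(2 - \frac{7}{3}\right) - 22 = - \frac{1}{3} - 22 = - \frac{67}{3}$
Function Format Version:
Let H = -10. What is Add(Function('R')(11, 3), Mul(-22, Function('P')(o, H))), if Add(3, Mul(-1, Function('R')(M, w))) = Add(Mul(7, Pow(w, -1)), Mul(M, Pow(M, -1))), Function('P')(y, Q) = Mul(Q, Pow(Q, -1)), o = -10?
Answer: Rational(-67, 3) ≈ -22.333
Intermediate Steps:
Function('P')(y, Q) = 1
Function('R')(M, w) = Add(2, Mul(-7, Pow(w, -1))) (Function('R')(M, w) = Add(3, Mul(-1, Add(Mul(7, Pow(w, -1)), Mul(M, Pow(M, -1))))) = Add(3, Mul(-1, Add(Mul(7, Pow(w, -1)), 1))) = Add(3, Mul(-1, Add(1, Mul(7, Pow(w, -1))))) = Add(3, Add(-1, Mul(-7, Pow(w, -1)))) = Add(2, Mul(-7, Pow(w, -1))))
Add(Function('R')(11, 3), Mul(-22, Function('P')(o, H))) = Add(Add(2, Mul(-7, Pow(3, -1))), Mul(-22, 1)) = Add(Add(2, Mul(-7, Rational(1, 3))), -22) = Add(Add(2, Rational(-7, 3)), -22) = Add(Rational(-1, 3), -22) = Rational(-67, 3)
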